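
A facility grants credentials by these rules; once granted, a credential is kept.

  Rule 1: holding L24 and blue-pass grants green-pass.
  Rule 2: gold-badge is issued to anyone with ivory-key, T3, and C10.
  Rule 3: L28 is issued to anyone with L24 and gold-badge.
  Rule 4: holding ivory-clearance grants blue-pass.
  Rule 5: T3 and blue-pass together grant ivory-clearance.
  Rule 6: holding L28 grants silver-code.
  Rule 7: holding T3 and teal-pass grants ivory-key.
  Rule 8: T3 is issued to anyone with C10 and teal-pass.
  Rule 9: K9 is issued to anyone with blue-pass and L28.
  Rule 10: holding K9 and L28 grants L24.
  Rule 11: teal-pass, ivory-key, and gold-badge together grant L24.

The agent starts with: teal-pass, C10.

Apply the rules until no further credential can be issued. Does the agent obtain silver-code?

Yes

Holding C10 and teal-pass grants T3 (Rule 8).
Holding T3 and teal-pass grants ivory-key (Rule 7).
Holding ivory-key, T3, and C10 grants gold-badge (Rule 2).
Holding teal-pass, ivory-key, and gold-badge grants L24 (Rule 11).
Holding L24 and gold-badge grants L28 (Rule 3).
Holding L28 grants silver-code (Rule 6).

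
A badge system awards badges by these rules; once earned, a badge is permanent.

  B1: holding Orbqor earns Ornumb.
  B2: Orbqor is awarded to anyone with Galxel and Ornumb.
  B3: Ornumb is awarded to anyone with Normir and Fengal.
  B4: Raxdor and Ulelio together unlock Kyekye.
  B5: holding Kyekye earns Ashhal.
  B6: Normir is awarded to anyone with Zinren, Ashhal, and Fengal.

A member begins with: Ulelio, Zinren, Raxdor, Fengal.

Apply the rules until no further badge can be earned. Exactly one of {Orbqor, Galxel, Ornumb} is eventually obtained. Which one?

Ornumb

With Raxdor and Ulelio, Kyekye is earned (B4).
With Kyekye, Ashhal is earned (B5).
With Zinren, Ashhal, and Fengal, Normir is earned (B6).
With Normir and Fengal, Ornumb is earned (B3).
Orbqor would need Galxel and Ornumb (B2), but Galxel is never earned. No rule produces Galxel, and it is not given.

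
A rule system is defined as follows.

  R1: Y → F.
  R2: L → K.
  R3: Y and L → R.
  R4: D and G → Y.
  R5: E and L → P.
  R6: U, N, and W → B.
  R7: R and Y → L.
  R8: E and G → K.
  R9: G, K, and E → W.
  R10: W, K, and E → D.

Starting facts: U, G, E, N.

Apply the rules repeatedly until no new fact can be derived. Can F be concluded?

Yes

E and G hold, so K follows (R8).
From G, K, and E, R9 gives W.
From W, K, and E, R10 gives D.
D and G hold, so Y follows (R4).
Y holds, so F follows (R1).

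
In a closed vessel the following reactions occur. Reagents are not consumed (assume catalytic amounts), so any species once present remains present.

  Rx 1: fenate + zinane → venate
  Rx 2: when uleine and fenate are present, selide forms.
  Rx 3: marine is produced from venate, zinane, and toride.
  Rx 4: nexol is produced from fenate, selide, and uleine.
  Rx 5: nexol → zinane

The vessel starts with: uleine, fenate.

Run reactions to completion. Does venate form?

uleine and fenate present → selide forms (Rx 2).
fenate, selide, and uleine present → nexol forms (Rx 4).
nexol present → zinane forms (Rx 5).
fenate and zinane present → venate forms (Rx 1).

Yes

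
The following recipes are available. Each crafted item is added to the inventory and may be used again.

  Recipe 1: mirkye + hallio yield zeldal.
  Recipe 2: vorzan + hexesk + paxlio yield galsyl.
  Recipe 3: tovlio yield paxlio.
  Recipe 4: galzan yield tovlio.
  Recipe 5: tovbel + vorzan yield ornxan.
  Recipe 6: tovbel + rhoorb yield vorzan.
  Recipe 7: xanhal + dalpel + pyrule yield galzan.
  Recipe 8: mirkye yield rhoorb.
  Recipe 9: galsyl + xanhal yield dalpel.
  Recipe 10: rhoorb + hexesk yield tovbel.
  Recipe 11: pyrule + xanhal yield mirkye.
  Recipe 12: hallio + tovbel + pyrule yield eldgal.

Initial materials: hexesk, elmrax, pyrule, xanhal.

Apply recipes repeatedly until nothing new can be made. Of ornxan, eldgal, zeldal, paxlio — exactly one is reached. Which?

ornxan

pyrule + xanhal → mirkye (Recipe 11).
mirkye → rhoorb (Recipe 8).
rhoorb + hexesk → tovbel (Recipe 10).
tovbel + rhoorb → vorzan (Recipe 6).
Using Recipe 5, tovbel and vorzan make ornxan.
zeldal would need mirkye and hallio (Recipe 1), but hallio is never obtained. paxlio would need tovlio (Recipe 3), but tovlio is never obtained. eldgal would need hallio, tovbel, and pyrule (Recipe 12), but hallio is never obtained.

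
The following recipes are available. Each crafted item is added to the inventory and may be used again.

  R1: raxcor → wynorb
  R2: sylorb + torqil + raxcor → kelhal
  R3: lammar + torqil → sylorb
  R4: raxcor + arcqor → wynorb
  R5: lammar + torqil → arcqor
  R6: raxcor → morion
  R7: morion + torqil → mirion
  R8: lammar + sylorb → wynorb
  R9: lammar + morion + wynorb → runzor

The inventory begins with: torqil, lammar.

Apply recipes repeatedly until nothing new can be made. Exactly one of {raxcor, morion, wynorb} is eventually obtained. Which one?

wynorb

lammar + torqil → sylorb (R3).
lammar + sylorb → wynorb (R8).
No rule produces raxcor, and it is not given. morion would need raxcor (R6), but raxcor is never obtained.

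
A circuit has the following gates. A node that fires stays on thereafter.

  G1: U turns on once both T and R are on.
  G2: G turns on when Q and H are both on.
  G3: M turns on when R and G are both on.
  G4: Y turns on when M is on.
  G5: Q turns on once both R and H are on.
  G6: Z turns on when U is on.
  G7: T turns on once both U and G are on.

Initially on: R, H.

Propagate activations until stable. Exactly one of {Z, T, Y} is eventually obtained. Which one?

G5: R and H on → Q on.
Q and H are on, so G turns on (G2).
G3: R and G on → M on.
G4: M on → Y on.
Z would need U (G6), but U never turns on. T would need U and G (G7), but U never turns on.

Y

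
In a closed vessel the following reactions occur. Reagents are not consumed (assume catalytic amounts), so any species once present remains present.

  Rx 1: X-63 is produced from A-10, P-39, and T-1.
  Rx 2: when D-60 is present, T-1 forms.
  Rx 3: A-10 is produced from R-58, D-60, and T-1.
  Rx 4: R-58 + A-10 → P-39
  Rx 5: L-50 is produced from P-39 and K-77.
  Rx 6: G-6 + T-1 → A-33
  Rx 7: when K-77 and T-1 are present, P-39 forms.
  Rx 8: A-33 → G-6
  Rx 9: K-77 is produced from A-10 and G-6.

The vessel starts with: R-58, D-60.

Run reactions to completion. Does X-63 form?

D-60 present → T-1 forms (Rx 2).
R-58, D-60, and T-1 present → A-10 forms (Rx 3).
R-58 and A-10 present → P-39 forms (Rx 4).
A-10, P-39, and T-1 present → X-63 forms (Rx 1).

Yes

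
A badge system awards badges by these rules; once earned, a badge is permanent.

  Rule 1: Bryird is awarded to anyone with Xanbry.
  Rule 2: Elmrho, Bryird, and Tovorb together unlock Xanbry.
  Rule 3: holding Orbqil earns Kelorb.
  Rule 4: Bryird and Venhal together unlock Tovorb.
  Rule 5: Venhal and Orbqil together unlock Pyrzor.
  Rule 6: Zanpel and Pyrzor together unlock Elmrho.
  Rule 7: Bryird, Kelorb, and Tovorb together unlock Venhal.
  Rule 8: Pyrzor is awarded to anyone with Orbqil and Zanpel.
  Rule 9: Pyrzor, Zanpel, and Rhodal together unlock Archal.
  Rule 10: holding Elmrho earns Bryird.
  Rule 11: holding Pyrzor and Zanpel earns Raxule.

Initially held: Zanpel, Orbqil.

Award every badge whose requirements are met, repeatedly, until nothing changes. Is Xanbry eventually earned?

No

Xanbry would need Elmrho, Bryird, and Tovorb (Rule 2), but Tovorb is never earned.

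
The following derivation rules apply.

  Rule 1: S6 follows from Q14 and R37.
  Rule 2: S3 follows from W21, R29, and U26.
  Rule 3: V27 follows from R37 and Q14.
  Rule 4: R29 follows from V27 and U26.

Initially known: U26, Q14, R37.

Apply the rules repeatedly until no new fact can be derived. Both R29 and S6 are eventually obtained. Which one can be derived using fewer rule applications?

S6

S6: Q14 and R37 hold, so S6 follows (Rule 1). [1 rule application]
R29: R37 and Q14 hold, so V27 follows (Rule 3). From V27 and U26, Rule 4 gives R29. [2 rule applications]
S6 needs fewer.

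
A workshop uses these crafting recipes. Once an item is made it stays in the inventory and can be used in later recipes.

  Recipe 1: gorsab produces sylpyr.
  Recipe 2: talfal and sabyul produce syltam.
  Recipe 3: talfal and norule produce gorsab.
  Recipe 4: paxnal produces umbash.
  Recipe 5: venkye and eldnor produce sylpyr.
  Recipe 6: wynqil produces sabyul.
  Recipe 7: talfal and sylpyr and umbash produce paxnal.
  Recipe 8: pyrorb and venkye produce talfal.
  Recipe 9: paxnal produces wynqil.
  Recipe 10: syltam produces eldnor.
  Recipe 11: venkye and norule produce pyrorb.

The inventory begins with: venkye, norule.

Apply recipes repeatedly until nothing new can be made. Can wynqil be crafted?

No

wynqil would need paxnal (Recipe 9), but paxnal is never obtained.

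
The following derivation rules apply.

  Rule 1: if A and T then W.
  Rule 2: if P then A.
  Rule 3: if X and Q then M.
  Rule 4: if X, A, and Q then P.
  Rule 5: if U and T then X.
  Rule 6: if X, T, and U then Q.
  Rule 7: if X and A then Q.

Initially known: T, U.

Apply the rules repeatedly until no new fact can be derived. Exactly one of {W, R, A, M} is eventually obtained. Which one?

M

From U and T, Rule 5 gives X.
From X, T, and U, Rule 6 gives Q.
X and Q hold, so M follows (Rule 3).
No rule produces R, and it is not given. W would need A and T (Rule 1), but A is never established. A would need P (Rule 2), but P is never established.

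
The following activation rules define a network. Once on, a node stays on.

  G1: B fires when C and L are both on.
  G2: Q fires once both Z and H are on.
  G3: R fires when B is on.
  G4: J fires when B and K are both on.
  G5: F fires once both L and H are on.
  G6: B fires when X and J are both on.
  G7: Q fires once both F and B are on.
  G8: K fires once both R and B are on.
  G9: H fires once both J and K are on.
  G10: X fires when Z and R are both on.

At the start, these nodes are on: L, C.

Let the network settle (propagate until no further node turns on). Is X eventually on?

X would need Z and R (G10), but Z never turns on.

No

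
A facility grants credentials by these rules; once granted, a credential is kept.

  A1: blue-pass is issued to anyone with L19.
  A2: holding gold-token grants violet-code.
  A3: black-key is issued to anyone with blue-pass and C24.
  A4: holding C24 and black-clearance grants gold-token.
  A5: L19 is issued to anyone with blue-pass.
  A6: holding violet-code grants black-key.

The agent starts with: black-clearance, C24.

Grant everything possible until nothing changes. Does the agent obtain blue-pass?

No

blue-pass would need L19 (A1), but L19 is never granted.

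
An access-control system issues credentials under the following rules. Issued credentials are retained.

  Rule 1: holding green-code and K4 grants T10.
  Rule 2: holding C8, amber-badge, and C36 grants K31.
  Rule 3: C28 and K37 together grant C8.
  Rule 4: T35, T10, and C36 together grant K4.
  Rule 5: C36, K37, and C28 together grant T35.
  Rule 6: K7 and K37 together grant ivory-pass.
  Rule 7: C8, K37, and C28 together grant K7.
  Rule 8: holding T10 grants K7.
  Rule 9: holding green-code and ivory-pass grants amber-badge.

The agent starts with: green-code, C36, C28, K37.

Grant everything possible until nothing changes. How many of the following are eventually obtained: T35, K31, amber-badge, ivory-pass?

4

Holding C36, K37, and C28 grants T35 (Rule 5).
Holding C28 and K37 grants C8 (Rule 3).
Holding C8, K37, and C28 grants K7 (Rule 7).
Holding K7 and K37 grants ivory-pass (Rule 6).
Holding green-code and ivory-pass grants amber-badge (Rule 9).
Holding C8, amber-badge, and C36 grants K31 (Rule 2).
T35: reached.
K31: reached.
amber-badge: reached.
ivory-pass: reached.
All 4 are reached.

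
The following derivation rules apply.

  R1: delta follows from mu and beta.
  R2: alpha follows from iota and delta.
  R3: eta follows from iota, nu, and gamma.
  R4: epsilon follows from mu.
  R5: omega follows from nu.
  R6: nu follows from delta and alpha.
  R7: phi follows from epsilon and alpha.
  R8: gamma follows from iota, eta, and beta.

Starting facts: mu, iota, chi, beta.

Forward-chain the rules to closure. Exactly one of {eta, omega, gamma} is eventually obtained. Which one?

From mu and beta, R1 gives delta.
iota and delta hold, so alpha follows (R2).
delta and alpha hold, so nu follows (R6).
nu holds, so omega follows (R5).
gamma would need iota, eta, and beta (R8), but eta is never established. eta would need iota, nu, and gamma (R3), but gamma is never established.

omega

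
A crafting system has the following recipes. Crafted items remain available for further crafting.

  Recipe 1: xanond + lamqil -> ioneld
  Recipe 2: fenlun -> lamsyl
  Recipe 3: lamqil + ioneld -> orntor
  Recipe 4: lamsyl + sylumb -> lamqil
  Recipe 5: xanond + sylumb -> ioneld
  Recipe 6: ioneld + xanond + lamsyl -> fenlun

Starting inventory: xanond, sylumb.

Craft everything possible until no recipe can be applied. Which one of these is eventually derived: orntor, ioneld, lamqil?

ioneld

Using Recipe 5, xanond and sylumb make ioneld.
lamqil would need lamsyl and sylumb (Recipe 4), but lamsyl is never obtained. orntor would need lamqil and ioneld (Recipe 3), but lamqil is never obtained.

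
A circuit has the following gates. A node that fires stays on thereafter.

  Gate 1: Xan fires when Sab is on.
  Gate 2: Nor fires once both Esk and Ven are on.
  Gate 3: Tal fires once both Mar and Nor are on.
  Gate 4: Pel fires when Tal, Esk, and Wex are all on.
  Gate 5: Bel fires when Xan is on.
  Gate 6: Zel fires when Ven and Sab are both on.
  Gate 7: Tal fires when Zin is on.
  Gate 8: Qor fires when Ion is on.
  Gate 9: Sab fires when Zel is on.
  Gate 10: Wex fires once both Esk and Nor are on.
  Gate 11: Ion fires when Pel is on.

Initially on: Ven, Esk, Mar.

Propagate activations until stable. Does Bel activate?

No

Bel would need Xan (Gate 5), but Xan never turns on.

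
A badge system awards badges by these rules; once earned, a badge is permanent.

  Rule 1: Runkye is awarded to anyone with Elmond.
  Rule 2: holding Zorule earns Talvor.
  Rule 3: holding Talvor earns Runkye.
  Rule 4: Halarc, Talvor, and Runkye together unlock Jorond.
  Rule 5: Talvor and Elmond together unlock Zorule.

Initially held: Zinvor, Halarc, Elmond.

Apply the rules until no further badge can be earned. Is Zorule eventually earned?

No

Zorule would need Talvor and Elmond (Rule 5), but Talvor is never earned.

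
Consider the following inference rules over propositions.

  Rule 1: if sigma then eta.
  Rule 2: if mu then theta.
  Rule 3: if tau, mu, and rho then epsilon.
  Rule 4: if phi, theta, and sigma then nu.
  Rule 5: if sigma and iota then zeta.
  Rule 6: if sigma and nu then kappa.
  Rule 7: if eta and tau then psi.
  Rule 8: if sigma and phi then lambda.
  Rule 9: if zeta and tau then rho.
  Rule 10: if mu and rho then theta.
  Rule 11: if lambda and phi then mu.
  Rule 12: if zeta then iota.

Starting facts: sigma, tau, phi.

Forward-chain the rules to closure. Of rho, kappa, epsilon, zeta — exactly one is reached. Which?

sigma and phi hold, so lambda follows (Rule 8).
lambda and phi hold, so mu follows (Rule 11).
mu holds, so theta follows (Rule 2).
From phi, theta, and sigma, Rule 4 gives nu.
From sigma and nu, Rule 6 gives kappa.
rho would need zeta and tau (Rule 9), but zeta is never established. epsilon would need tau, mu, and rho (Rule 3), but rho is never established. zeta would need sigma and iota (Rule 5), but iota is never established.

kappa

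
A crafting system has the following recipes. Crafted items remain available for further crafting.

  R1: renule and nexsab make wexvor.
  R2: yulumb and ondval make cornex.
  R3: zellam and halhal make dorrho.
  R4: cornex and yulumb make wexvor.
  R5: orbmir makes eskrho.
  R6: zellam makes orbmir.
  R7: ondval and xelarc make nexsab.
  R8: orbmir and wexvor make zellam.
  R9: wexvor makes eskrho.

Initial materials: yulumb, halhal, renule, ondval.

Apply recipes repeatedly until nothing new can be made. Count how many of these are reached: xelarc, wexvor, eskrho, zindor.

yulumb and ondval → cornex (R2).
Using R4, cornex and yulumb make wexvor.
wexvor → eskrho (R9).
No rule produces xelarc, and it is not given.
wexvor: reached.
eskrho: reached.
No rule produces zindor, and it is not given.
Reached: wexvor and eskrho — 2 of the 4.

2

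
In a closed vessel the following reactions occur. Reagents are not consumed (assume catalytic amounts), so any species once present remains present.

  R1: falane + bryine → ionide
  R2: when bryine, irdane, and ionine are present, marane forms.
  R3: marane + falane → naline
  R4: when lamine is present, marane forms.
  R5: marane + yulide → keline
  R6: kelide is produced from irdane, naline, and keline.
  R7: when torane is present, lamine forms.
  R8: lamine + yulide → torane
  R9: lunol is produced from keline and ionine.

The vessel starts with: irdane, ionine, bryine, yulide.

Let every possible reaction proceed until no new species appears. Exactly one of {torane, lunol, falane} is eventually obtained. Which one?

bryine, irdane, and ionine present → marane forms (R2).
marane and yulide present → keline forms (R5).
keline and ionine present → lunol forms (R9).
torane would need lamine and yulide (R8), but lamine never forms. No rule produces falane, and it is not given.

lunol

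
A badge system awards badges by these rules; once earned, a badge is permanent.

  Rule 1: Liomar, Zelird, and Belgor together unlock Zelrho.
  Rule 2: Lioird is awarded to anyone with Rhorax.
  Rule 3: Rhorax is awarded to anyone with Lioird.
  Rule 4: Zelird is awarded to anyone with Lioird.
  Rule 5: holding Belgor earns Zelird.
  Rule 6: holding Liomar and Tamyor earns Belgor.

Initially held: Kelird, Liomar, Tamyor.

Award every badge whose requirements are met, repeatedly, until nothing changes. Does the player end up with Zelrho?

Yes

With Liomar and Tamyor, Belgor is earned (Rule 6).
With Belgor, Zelird is earned (Rule 5).
With Liomar, Zelird, and Belgor, Zelrho is earned (Rule 1).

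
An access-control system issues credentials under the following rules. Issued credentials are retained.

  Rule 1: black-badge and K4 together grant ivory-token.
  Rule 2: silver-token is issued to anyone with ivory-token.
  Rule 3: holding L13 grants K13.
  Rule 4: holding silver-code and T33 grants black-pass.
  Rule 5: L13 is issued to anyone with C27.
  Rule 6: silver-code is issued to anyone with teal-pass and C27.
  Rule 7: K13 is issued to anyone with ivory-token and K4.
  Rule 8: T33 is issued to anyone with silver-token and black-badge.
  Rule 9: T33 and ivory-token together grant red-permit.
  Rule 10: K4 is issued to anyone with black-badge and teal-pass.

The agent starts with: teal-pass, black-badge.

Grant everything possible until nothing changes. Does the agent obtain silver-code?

No

silver-code would need teal-pass and C27 (Rule 6), but C27 is never granted.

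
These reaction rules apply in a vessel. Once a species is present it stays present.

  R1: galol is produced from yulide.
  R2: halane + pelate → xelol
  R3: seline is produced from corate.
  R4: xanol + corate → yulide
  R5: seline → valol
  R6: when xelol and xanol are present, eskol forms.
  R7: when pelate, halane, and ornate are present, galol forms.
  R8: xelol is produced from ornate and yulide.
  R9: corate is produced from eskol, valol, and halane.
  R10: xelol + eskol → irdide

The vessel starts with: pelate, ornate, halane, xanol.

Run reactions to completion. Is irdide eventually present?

Yes

halane and pelate present → xelol forms (R2).
xelol and xanol present → eskol forms (R6).
xelol and eskol present → irdide forms (R10).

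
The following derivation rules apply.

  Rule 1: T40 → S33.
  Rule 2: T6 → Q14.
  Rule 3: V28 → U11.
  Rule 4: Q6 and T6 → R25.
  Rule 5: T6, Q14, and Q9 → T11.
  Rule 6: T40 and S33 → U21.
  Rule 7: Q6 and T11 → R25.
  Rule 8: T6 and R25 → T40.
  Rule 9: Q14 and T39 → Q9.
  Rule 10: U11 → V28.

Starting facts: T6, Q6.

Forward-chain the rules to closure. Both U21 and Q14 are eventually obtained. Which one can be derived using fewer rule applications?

Q14: From T6, Rule 2 gives Q14. [1 rule application]
U21: Q6 and T6 hold, so R25 follows (Rule 4). From T6 and R25, Rule 8 gives T40. T40 holds, so S33 follows (Rule 1). T40 and S33 hold, so U21 follows (Rule 6). [4 rule applications]
Q14 needs fewer.

Q14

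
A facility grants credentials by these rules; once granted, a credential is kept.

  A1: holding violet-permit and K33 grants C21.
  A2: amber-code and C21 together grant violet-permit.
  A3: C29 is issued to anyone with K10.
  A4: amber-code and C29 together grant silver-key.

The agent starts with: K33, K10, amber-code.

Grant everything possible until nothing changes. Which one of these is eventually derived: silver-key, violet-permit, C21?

silver-key

Holding K10 grants C29 (A3).
Holding amber-code and C29 grants silver-key (A4).
violet-permit would need amber-code and C21 (A2), but C21 is never granted. C21 would need violet-permit and K33 (A1), but violet-permit is never granted.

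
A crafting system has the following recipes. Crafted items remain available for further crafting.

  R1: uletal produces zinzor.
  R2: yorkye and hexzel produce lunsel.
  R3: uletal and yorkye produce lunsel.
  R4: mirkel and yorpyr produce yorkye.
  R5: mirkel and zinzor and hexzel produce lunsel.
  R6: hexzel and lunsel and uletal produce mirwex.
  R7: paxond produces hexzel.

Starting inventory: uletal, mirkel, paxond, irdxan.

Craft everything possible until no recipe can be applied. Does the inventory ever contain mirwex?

Yes

paxond → hexzel (R7).
Using R1, uletal makes zinzor.
Using R5, mirkel, zinzor, and hexzel make lunsel.
Using R6, hexzel, lunsel, and uletal make mirwex.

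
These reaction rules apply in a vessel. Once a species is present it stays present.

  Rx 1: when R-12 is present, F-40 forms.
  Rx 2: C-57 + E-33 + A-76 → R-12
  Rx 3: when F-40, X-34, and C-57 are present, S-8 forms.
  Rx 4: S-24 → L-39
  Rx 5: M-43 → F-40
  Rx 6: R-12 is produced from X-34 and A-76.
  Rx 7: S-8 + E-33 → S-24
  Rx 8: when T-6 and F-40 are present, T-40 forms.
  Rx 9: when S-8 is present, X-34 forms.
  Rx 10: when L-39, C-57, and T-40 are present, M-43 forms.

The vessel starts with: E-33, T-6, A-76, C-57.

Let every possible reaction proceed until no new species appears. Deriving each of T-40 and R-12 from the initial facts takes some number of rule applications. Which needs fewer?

R-12: C-57, E-33, and A-76 present → R-12 forms (Rx 2). [1 rule application]
T-40: C-57, E-33, and A-76 present → R-12 forms (Rx 2). R-12 present → F-40 forms (Rx 1). T-6 and F-40 present → T-40 forms (Rx 8). [3 rule applications]
R-12 needs fewer.

R-12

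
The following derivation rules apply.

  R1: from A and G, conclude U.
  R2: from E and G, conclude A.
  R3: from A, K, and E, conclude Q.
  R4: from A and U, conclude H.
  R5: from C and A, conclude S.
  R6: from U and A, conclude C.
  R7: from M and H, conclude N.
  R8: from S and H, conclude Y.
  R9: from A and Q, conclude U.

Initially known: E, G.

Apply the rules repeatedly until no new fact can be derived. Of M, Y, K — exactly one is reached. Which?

E and G hold, so A follows (R2).
A and G hold, so U follows (R1).
From A and U, R4 gives H.
From U and A, R6 gives C.
C and A hold, so S follows (R5).
From S and H, R8 gives Y.
No rule produces M, and it is not given. No rule produces K, and it is not given.

Y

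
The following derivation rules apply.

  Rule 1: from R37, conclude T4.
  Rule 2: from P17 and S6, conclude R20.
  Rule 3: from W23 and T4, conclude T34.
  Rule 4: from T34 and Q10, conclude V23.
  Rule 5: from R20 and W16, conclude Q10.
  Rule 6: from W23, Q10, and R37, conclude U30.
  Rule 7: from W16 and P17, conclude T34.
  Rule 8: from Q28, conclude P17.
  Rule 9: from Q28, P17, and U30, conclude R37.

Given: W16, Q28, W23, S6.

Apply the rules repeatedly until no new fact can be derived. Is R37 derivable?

R37 would need Q28, P17, and U30 (Rule 9), but U30 is never established.

No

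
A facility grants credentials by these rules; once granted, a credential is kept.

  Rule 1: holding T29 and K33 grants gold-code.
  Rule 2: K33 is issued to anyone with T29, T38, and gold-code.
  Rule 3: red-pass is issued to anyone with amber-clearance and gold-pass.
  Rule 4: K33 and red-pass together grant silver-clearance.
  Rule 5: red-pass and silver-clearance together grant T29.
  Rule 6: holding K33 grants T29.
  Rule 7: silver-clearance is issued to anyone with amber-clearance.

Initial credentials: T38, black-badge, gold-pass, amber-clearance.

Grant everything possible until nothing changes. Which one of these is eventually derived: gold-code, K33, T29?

T29

Holding amber-clearance and gold-pass grants red-pass (Rule 3).
Holding amber-clearance grants silver-clearance (Rule 7).
Holding red-pass and silver-clearance grants T29 (Rule 5).
gold-code would need T29 and K33 (Rule 1), but K33 is never granted. K33 would need T29, T38, and gold-code (Rule 2), but gold-code is never granted.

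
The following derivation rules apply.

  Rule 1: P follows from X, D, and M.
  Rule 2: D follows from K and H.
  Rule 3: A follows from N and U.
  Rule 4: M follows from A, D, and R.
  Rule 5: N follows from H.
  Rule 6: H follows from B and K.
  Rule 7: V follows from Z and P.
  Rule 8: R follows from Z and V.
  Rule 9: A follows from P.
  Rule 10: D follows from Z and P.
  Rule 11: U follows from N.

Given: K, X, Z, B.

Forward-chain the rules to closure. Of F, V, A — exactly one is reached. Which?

A

From B and K, Rule 6 gives H.
From H, Rule 5 gives N.
From N, Rule 11 gives U.
From N and U, Rule 3 gives A.
V would need Z and P (Rule 7), but P is never established. No rule produces F, and it is not given.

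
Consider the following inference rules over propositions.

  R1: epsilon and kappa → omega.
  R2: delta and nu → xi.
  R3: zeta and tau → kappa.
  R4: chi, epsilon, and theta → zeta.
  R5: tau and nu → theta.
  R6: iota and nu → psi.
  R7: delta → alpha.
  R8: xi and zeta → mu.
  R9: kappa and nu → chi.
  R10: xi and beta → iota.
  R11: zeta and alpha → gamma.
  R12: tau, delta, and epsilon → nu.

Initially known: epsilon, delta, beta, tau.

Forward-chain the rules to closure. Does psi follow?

Yes

From tau, delta, and epsilon, R12 gives nu.
delta and nu hold, so xi follows (R2).
xi and beta hold, so iota follows (R10).
From iota and nu, R6 gives psi.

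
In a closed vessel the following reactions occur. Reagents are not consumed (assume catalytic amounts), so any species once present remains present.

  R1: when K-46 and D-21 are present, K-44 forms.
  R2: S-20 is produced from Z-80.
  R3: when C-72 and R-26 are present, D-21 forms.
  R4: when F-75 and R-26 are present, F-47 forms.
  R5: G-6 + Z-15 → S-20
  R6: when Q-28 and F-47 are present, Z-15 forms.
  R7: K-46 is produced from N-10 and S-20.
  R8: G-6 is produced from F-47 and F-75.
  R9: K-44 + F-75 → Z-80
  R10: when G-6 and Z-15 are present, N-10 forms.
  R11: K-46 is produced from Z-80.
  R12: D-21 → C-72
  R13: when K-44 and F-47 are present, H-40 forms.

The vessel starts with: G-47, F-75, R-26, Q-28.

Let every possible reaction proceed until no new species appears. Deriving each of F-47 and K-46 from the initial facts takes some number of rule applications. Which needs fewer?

F-47

F-47: F-75 and R-26 present → F-47 forms (R4). [1 rule application]
K-46: F-75 and R-26 present → F-47 forms (R4). F-47 and F-75 present → G-6 forms (R8). Q-28 and F-47 present → Z-15 forms (R6). G-6 and Z-15 present → N-10 forms (R10). G-6 and Z-15 present → S-20 forms (R5). N-10 and S-20 present → K-46 forms (R7). [6 rule applications]
F-47 needs fewer.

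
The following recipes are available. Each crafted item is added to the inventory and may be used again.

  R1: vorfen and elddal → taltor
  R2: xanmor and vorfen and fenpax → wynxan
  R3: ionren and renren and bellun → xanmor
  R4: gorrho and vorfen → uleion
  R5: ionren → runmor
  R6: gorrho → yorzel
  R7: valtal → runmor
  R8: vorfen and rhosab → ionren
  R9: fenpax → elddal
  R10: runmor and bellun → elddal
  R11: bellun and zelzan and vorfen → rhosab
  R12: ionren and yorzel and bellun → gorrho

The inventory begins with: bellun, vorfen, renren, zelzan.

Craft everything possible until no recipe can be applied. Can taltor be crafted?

Yes

bellun and zelzan and vorfen → rhosab (R11).
Using R8, vorfen and rhosab make ionren.
ionren → runmor (R5).
Using R10, runmor and bellun make elddal.
Using R1, vorfen and elddal make taltor.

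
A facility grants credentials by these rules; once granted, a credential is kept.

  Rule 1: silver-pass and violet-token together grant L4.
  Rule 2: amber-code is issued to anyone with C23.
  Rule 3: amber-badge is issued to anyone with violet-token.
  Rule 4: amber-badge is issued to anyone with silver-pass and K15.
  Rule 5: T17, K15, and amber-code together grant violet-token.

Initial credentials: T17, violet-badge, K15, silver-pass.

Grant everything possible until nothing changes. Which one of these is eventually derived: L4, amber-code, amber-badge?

amber-badge

Holding silver-pass and K15 grants amber-badge (Rule 4).
L4 would need silver-pass and violet-token (Rule 1), but violet-token is never granted. amber-code would need C23 (Rule 2), but C23 is never granted.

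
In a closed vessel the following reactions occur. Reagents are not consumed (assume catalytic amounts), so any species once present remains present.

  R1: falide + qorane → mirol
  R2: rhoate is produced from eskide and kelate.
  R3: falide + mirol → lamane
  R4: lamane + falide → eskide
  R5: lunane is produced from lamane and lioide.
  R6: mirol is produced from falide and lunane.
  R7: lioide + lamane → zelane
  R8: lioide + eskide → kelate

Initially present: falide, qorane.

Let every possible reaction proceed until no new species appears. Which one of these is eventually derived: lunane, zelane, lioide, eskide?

falide and qorane present → mirol forms (R1).
falide and mirol present → lamane forms (R3).
lamane and falide present → eskide forms (R4).
zelane would need lioide and lamane (R7), but lioide never forms. No rule produces lioide, and it is not given. lunane would need lamane and lioide (R5), but lioide never forms.

eskide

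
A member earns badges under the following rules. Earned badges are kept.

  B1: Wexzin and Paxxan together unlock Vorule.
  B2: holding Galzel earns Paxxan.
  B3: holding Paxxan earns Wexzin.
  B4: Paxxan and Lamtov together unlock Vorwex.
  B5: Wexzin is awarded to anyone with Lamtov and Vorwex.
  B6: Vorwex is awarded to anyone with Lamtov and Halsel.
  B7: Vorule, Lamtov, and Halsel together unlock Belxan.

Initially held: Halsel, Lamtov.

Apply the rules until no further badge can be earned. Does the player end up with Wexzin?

With Lamtov and Halsel, Vorwex is earned (B6).
With Lamtov and Vorwex, Wexzin is earned (B5).

Yes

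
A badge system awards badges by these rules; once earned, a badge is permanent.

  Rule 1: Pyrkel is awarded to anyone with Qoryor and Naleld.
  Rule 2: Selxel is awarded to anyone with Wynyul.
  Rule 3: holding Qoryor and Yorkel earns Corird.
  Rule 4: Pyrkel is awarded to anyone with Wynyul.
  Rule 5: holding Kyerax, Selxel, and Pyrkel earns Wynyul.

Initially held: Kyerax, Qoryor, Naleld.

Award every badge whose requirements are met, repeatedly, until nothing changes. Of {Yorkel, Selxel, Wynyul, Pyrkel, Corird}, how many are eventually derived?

With Qoryor and Naleld, Pyrkel is earned (Rule 1).
No rule produces Yorkel, and it is not given.
Selxel would need Wynyul (Rule 2), but Wynyul is never earned.
Wynyul would need Kyerax, Selxel, and Pyrkel (Rule 5), but Selxel is never earned.
Pyrkel: reached.
Corird would need Qoryor and Yorkel (Rule 3), but Yorkel is never earned.
Reached: Pyrkel — 1 of the 5.

1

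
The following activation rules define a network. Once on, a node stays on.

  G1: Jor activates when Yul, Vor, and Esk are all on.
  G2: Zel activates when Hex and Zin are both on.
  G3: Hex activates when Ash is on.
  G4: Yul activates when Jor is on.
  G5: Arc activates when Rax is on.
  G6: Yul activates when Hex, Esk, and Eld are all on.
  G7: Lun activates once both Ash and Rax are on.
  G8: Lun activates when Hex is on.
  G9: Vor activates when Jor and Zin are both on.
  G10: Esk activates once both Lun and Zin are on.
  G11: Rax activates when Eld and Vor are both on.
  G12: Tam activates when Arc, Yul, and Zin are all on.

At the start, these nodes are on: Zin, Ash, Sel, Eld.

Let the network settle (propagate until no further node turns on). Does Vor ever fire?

Vor would need Jor and Zin (G9), but Jor never turns on.

No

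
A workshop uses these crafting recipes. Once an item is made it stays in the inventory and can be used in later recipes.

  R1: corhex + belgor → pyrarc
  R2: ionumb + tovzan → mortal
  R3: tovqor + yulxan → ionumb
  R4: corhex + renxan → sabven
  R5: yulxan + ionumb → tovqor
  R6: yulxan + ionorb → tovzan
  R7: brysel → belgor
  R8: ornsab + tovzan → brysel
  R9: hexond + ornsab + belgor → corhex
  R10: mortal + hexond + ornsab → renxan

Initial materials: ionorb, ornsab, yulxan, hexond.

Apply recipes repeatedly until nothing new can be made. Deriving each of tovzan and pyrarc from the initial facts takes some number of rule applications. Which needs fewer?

tovzan

tovzan: yulxan + ionorb → tovzan (R6). [1 rule application]
pyrarc: Using R6, yulxan and ionorb make tovzan. Using R8, ornsab and tovzan make brysel. Using R7, brysel makes belgor. Using R9, hexond, ornsab, and belgor make corhex. corhex + belgor → pyrarc (R1). [5 rule applications]
tovzan needs fewer.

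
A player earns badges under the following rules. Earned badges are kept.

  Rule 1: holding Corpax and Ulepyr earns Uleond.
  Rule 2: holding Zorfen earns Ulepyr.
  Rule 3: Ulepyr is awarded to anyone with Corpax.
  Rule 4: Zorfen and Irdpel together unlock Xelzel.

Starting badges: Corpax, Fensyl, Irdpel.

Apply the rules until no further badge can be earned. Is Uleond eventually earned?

Yes

With Corpax, Ulepyr is earned (Rule 3).
With Corpax and Ulepyr, Uleond is earned (Rule 1).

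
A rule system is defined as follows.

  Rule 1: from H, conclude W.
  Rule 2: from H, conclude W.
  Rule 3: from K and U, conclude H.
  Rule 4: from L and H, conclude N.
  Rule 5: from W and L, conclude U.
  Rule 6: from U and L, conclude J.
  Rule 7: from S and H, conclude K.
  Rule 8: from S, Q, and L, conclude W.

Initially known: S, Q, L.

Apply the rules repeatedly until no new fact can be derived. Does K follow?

No

K would need S and H (Rule 7), but H is never established.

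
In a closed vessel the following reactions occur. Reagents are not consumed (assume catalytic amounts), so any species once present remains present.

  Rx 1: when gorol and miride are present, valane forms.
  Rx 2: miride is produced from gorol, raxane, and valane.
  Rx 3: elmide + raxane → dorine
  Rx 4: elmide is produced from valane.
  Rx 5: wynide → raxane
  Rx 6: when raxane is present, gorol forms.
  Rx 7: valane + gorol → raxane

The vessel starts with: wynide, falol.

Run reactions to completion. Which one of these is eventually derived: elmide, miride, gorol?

gorol

wynide present → raxane forms (Rx 5).
raxane present → gorol forms (Rx 6).
elmide would need valane (Rx 4), but valane never forms. miride would need gorol, raxane, and valane (Rx 2), but valane never forms.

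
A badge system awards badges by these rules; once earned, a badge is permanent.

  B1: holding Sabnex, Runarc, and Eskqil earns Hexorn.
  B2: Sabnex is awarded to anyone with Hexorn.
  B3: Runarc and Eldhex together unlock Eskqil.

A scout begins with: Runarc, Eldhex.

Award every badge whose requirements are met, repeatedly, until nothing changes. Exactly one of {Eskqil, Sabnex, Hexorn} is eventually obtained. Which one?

With Runarc and Eldhex, Eskqil is earned (B3).
Sabnex would need Hexorn (B2), but Hexorn is never earned. Hexorn would need Sabnex, Runarc, and Eskqil (B1), but Sabnex is never earned.

Eskqil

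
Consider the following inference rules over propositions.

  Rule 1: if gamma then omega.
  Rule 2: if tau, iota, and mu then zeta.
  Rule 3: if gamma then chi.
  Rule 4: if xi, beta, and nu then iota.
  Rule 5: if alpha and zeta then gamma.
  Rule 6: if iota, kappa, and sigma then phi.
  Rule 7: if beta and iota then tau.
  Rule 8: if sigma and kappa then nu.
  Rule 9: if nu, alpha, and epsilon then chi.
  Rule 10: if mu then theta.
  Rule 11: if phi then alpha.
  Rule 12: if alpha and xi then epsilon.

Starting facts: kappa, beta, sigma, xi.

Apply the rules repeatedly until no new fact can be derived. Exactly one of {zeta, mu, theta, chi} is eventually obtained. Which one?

From sigma and kappa, Rule 8 gives nu.
From xi, beta, and nu, Rule 4 gives iota.
From iota, kappa, and sigma, Rule 6 gives phi.
From phi, Rule 11 gives alpha.
alpha and xi hold, so epsilon follows (Rule 12).
From nu, alpha, and epsilon, Rule 9 gives chi.
No rule produces mu, and it is not given. zeta would need tau, iota, and mu (Rule 2), but mu is never established. theta would need mu (Rule 10), but mu is never established.

chi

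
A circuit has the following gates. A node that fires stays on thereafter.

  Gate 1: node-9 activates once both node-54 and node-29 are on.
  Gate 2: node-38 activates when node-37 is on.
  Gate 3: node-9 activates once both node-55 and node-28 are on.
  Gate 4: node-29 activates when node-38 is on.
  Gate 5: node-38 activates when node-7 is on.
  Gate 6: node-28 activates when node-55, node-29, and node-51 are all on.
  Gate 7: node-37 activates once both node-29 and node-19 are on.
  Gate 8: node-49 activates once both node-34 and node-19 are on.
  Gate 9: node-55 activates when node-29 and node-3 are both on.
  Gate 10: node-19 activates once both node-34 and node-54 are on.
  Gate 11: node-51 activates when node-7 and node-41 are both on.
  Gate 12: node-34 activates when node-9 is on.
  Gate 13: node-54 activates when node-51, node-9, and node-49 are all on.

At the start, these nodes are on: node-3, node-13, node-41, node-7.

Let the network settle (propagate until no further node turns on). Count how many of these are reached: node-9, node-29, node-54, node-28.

3

node-7 is on, so node-38 activates (Gate 5).
node-7 and node-41 are on, so node-51 activates (Gate 11).
Gate 4: node-38 on → node-29 on.
node-29 and node-3 are on, so node-55 activates (Gate 9).
node-55, node-29, and node-51 are on, so node-28 activates (Gate 6).
node-55 and node-28 are on, so node-9 activates (Gate 3).
node-9: reached.
node-29: reached.
node-54 would need node-51, node-9, and node-49 (Gate 13), but node-49 never turns on.
node-28: reached.
Reached: node-9, node-29, and node-28 — 3 of the 4.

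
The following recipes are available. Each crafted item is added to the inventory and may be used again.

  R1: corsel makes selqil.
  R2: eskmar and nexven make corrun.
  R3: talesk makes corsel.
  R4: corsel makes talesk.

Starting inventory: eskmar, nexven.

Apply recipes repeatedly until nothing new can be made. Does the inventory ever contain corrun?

Yes

eskmar and nexven → corrun (R2).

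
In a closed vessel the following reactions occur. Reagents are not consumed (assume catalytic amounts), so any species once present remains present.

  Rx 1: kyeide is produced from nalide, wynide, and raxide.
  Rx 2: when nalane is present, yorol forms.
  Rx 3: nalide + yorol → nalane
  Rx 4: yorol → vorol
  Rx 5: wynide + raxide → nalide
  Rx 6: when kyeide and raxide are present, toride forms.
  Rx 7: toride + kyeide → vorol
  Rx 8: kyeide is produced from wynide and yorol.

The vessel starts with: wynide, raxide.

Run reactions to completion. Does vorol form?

Yes

wynide and raxide present → nalide forms (Rx 5).
nalide, wynide, and raxide present → kyeide forms (Rx 1).
kyeide and raxide present → toride forms (Rx 6).
toride and kyeide present → vorol forms (Rx 7).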